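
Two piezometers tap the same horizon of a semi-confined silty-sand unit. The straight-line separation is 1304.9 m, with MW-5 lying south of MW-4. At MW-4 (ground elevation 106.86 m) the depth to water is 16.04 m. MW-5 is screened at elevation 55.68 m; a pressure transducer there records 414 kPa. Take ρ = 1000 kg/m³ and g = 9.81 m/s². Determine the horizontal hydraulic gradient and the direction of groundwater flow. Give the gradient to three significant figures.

i ≈ 0.00541; groundwater flows toward the north

Total head at MW-4: h = 106.86 − 16.04 = 90.82 m.
Pressure head at MW-5: ψ = P/(ρg) = 414×1000 / (1000 × 9.81) = 42.20 m.
Total head at MW-5: h = z + ψ = 55.68 + 42.20 = 97.88 m.
Head difference: h(MW-4) − h(MW-5) = 90.82 − 97.88 = -7.06 m.
Hydraulic gradient: i = |Δh| / L = 7.06 / 1304.9 = 0.00541.
Flow is from higher to lower head: from MW-5 toward MW-4, i.e. toward the north.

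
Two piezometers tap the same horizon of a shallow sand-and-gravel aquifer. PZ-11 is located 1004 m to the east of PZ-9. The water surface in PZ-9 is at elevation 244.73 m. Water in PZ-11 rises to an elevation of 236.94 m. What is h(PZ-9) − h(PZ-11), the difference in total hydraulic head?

Total head at PZ-9: h = 244.73 m (water level in the piezometer is the total head).
Total head at PZ-11: h = 236.94 m (water level in the piezometer is the total head).
Head difference: h(PZ-9) − h(PZ-11) = 244.73 − 236.94 = 7.79 m.

Δh ≈ 7.79 m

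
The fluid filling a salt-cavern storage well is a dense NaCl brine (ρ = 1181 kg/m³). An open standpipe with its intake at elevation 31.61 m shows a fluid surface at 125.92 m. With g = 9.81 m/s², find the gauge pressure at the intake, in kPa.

P ≈ 1090 kPa

Pressure head ψ = h − z = 125.92 − 31.61 = 94.31 m.
P = ρgψ = 1181 × 9.81 × 94.31 = 1092639 Pa ≈ 1090 kPa.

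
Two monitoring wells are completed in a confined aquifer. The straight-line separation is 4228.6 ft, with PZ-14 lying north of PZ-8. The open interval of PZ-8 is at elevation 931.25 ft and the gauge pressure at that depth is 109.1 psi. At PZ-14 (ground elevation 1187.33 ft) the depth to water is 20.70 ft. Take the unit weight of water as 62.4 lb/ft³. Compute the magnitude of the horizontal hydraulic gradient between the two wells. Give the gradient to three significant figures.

Pressure head at PZ-8: ψ = 144·P/γ = 144 × 109.1 / 62.4 = 251.77 ft.
Total head at PZ-8: h = z + ψ = 931.25 + 251.77 = 1183.02 ft.
Total head at PZ-14: h = 1187.33 − 20.70 = 1166.63 ft.
Head difference: h(PZ-8) − h(PZ-14) = 1183.02 − 1166.63 = 16.39 ft.
Hydraulic gradient: i = |Δh| / L = 16.39 / 4228.6 = 0.00388.

i ≈ 0.00388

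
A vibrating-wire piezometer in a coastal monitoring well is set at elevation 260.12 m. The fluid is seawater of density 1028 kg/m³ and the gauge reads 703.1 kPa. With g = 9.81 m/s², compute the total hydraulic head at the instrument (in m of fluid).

h ≈ 329.84 m

ψ = P/(ρg) = 703.1×1000 / (1028 × 9.81) = 69.72 m.
h = z + ψ = 260.12 + 69.72 = 329.84 m.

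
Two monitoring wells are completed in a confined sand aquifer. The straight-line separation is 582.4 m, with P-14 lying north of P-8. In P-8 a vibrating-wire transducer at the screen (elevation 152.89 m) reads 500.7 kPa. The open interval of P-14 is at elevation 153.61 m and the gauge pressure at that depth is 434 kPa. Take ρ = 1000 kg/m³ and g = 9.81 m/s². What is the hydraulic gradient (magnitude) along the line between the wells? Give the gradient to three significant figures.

Pressure head at P-8: ψ = P/(ρg) = 500.7×1000 / (1000 × 9.81) = 51.04 m.
Total head at P-8: h = z + ψ = 152.89 + 51.04 = 203.93 m.
Pressure head at P-14: ψ = P/(ρg) = 434×1000 / (1000 × 9.81) = 44.24 m.
Total head at P-14: h = z + ψ = 153.61 + 44.24 = 197.85 m.
Head difference: h(P-8) − h(P-14) = 203.93 − 197.85 = 6.08 m.
Hydraulic gradient: i = |Δh| / L = 6.08 / 582.4 = 0.0104.

i ≈ 0.0104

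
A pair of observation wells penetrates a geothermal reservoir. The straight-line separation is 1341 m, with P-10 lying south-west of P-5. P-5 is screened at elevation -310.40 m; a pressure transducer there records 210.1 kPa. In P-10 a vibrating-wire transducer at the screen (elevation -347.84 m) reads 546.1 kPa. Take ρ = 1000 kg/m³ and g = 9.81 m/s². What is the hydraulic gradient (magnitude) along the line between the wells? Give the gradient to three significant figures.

i ≈ 0.00238

Pressure head at P-5: ψ = P/(ρg) = 210.1×1000 / (1000 × 9.81) = 21.42 m.
Total head at P-5: h = z + ψ = -310.40 + 21.42 = -288.98 m.
Pressure head at P-10: ψ = P/(ρg) = 546.1×1000 / (1000 × 9.81) = 55.67 m.
Total head at P-10: h = z + ψ = -347.84 + 55.67 = -292.17 m.
Head difference: h(P-5) − h(P-10) = -288.98 − (-292.17) = 3.19 m.
Hydraulic gradient: i = |Δh| / L = 3.19 / 1341 = 0.00238.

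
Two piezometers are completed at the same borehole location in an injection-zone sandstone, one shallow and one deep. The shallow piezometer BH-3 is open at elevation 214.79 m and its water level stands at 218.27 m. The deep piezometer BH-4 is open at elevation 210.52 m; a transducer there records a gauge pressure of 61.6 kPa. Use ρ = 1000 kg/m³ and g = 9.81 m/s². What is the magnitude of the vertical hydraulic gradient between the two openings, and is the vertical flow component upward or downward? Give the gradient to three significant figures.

Total head at BH-3: h = 218.27 m (water level in the standpipe).
Pressure head at BH-4: ψ = P/(ρg) = 61.6×1000 / (1000 × 9.81) = 6.28 m.
Total head at BH-4: h = z + ψ = 210.52 + 6.28 = 216.80 m.
Δh = h(BH-3) − h(BH-4) = 218.27 − 216.80 = 1.47 m.
Vertical separation Δz = 214.79 − 210.52 = 4.27 m.
|i_v| = |Δh| / Δz = 1.47 / 4.27 = 0.344.
Head is higher in the shallow piezometer, so vertical flow is downward (recharge condition).

|i_v| ≈ 0.344; vertical flow is downward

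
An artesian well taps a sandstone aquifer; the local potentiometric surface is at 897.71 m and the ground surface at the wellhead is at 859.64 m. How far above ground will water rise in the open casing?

≈ 38.07 m above ground

Water rises to the potentiometric surface, so the rise above ground = 897.71 − 859.64 = 38.07 m.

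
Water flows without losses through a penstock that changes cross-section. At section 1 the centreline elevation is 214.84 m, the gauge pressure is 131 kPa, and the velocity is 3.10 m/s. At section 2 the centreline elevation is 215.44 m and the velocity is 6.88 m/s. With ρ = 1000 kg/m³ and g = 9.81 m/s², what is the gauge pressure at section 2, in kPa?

P₂ ≈ 106 kPa

Pressure head at 1: ψ₁ = P₁/(ρg) = 131×1000 / (1000 × 9.81) = 13.35 m.
Velocity heads: v₁²/2g = 3.10²/19.62 = 0.490 m; v₂²/2g = 6.88²/19.62 = 2.413 m.
Total head H = z₁ + ψ₁ + v₁²/2g = 214.84 + 13.35 + 0.490 = 228.68 m.
ψ₂ = H − z₂ − v₂²/2g = 228.68 − 215.44 − 2.413 = 10.83 m.
P₂ = ρgψ₂ = 1000 × 9.81 × 10.83 ≈ 106 kPa.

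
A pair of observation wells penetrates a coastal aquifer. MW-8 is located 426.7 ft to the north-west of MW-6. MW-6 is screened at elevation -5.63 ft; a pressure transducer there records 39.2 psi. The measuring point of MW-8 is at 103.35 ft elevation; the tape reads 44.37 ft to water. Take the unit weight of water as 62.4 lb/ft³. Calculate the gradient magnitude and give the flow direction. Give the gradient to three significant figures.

i ≈ 0.0606; groundwater flows toward the north-west

Pressure head at MW-6: ψ = 144·P/γ = 144 × 39.2 / 62.4 = 90.46 ft.
Total head at MW-6: h = z + ψ = -5.63 + 90.46 = 84.83 ft.
Total head at MW-8: h = 103.35 − 44.37 = 58.98 ft.
Head difference: h(MW-6) − h(MW-8) = 84.83 − 58.98 = 25.85 ft.
Hydraulic gradient: i = |Δh| / L = 25.85 / 426.7 = 0.0606.
Flow is from higher to lower head: from MW-6 toward MW-8, i.e. toward the north-west.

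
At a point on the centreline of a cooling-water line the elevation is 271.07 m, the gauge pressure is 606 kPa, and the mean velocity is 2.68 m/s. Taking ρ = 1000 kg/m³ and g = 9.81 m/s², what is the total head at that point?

h ≈ 333.21 m

Pressure head ψ = P/(ρg) = 606×1000 / (1000 × 9.81) = 61.77 m.
Velocity head = v²/(2g) = 2.68² / (2 × 9.81) = 0.366 m.
h = z + ψ + v²/(2g) = 271.07 + 61.77 + 0.366 = 333.21 m.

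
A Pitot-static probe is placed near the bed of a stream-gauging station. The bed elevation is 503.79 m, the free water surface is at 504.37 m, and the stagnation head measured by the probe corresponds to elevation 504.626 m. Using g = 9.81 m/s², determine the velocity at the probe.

v ≈ 2.24 m/s

Near the bed, under hydrostatic conditions, the piezometric head (z + ψ) equals the free-surface elevation, 504.37 m.
Velocity head = total − piezometric = 504.626 − 504.37 = 0.256 m.
v = √(2g·h_v) = √(2 × 9.81 × 0.256) = 2.24 m/s.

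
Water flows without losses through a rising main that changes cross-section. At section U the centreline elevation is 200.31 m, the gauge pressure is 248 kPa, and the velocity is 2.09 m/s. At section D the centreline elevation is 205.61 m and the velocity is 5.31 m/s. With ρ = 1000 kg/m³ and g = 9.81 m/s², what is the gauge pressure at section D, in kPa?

P₂ ≈ 184 kPa

Pressure head at U: ψ₁ = P₁/(ρg) = 248×1000 / (1000 × 9.81) = 25.28 m.
Velocity heads: v₁²/2g = 2.09²/19.62 = 0.223 m; v₂²/2g = 5.31²/19.62 = 1.437 m.
Total head H = z₁ + ψ₁ + v₁²/2g = 200.31 + 25.28 + 0.223 = 225.81 m.
ψ₂ = H − z₂ − v₂²/2g = 225.81 − 205.61 − 1.437 = 18.76 m.
P₂ = ρgψ₂ = 1000 × 9.81 × 18.76 ≈ 184 kPa.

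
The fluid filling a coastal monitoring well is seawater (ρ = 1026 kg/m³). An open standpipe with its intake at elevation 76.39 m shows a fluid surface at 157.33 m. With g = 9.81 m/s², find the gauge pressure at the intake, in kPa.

Pressure head ψ = h − z = 157.33 − 76.39 = 80.94 m.
P = ρgψ = 1026 × 9.81 × 80.94 = 814666 Pa ≈ 815 kPa.

P ≈ 815 kPa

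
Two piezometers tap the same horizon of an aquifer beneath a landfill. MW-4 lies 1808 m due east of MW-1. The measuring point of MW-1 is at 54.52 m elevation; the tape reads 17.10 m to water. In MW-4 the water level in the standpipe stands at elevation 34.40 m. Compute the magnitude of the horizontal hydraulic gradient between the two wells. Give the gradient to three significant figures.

i ≈ 0.00167

Total head at MW-1: h = 54.52 − 17.10 = 37.42 m.
Total head at MW-4: h = 34.40 m (water level in the piezometer is the total head).
Head difference: h(MW-1) − h(MW-4) = 37.42 − 34.40 = 3.02 m.
Hydraulic gradient: i = |Δh| / L = 3.02 / 1808 = 0.00167.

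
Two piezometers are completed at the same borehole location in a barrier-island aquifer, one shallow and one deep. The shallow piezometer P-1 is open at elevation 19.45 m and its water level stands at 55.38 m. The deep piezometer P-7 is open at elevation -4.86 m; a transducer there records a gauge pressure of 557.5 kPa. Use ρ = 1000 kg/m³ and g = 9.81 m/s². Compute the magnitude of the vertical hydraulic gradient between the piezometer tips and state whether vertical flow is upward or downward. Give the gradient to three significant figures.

Total head at P-1: h = 55.38 m (water level in the standpipe).
Pressure head at P-7: ψ = P/(ρg) = 557.5×1000 / (1000 × 9.81) = 56.83 m.
Total head at P-7: h = z + ψ = -4.86 + 56.83 = 51.97 m.
Δh = h(P-1) − h(P-7) = 55.38 − 51.97 = 3.41 m.
Vertical separation Δz = 19.45 − (-4.86) = 24.31 m.
|i_v| = |Δh| / Δz = 3.41 / 24.31 = 0.140.
Head is higher in the shallow piezometer, so vertical flow is downward (recharge condition).

|i_v| ≈ 0.140; vertical flow is downward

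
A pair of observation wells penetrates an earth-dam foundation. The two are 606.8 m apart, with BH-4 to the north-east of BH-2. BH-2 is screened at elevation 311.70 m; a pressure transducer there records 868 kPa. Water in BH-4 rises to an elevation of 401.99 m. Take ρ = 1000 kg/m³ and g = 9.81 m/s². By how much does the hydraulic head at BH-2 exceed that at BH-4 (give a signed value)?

Δh ≈ -1.81 m

Pressure head at BH-2: ψ = P/(ρg) = 868×1000 / (1000 × 9.81) = 88.48 m.
Total head at BH-2: h = z + ψ = 311.70 + 88.48 = 400.18 m.
Total head at BH-4: h = 401.99 m (water level in the piezometer is the total head).
Head difference: h(BH-2) − h(BH-4) = 400.18 − 401.99 = -1.81 m.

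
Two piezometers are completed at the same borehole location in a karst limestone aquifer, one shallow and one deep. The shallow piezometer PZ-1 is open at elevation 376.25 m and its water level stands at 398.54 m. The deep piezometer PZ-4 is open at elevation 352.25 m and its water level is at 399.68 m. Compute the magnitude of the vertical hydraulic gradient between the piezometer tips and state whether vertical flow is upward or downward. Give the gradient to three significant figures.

Total head at PZ-1: h = 398.54 m (water level in the standpipe).
Total head at PZ-4: h = 399.68 m.
Δh = h(PZ-1) − h(PZ-4) = 398.54 − 399.68 = -1.14 m.
Vertical separation Δz = 376.25 − 352.25 = 24.00 m.
|i_v| = |Δh| / Δz = 1.14 / 24.00 = 0.0475.
Head is higher in the deep piezometer, so vertical flow is upward (discharge condition).

|i_v| ≈ 0.0475; vertical flow is upward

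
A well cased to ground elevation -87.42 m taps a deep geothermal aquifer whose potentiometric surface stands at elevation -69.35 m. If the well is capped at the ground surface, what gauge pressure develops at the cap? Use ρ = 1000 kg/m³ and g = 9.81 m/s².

Head above the cap: Δh = -69.35 − (-87.42) = 18.07 m.
P = ρgΔh = 1000 × 9.81 × 18.07 = 177267 Pa ≈ 177 kPa.

P ≈ 177 kPa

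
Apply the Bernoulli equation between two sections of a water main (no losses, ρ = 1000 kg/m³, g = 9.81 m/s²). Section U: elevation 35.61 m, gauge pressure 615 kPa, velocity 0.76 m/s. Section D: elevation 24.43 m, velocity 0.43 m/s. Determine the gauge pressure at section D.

P₂ ≈ 725 kPa

Pressure head at U: ψ₁ = P₁/(ρg) = 615×1000 / (1000 × 9.81) = 62.69 m.
Velocity heads: v₁²/2g = 0.76²/19.62 = 0.029 m; v₂²/2g = 0.43²/19.62 = 0.009 m.
Total head H = z₁ + ψ₁ + v₁²/2g = 35.61 + 62.69 + 0.029 = 98.33 m.
ψ₂ = H − z₂ − v₂²/2g = 98.33 − 24.43 − 0.009 = 73.89 m.
P₂ = ρgψ₂ = 1000 × 9.81 × 73.89 ≈ 725 kPa.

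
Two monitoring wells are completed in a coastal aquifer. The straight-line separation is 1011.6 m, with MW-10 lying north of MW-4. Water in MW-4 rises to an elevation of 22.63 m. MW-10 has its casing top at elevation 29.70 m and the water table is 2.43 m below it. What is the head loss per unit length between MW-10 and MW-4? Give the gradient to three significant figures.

Total head at MW-4: h = 22.63 m (water level in the piezometer is the total head).
Total head at MW-10: h = 29.70 − 2.43 = 27.27 m.
Head difference: h(MW-4) − h(MW-10) = 22.63 − 27.27 = -4.64 m.
Hydraulic gradient: i = |Δh| / L = 4.64 / 1011.6 = 0.00459.

i ≈ 0.00459 m/m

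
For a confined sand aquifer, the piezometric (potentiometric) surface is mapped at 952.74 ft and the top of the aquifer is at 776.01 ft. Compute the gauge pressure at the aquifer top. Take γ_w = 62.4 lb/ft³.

Pressure head at the aquifer top: ψ = h − z = 952.74 − 776.01 = 176.73 ft.
P = γψ/144 = 62.4 × 176.73 / 144 = 76.6 psi.

P ≈ 76.6 psi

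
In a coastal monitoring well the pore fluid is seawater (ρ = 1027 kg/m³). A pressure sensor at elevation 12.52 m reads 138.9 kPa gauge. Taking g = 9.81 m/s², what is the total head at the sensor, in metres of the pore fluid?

ψ = P/(ρg) = 138.9×1000 / (1027 × 9.81) = 13.79 m.
h = z + ψ = 12.52 + 13.79 = 26.31 m.

h ≈ 26.31 m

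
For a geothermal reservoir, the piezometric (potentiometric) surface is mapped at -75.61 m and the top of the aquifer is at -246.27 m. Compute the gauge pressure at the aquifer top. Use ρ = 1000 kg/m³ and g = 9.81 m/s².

Pressure head at the aquifer top: ψ = h − z = -75.61 − (-246.27) = 170.66 m.
P = ρgψ = 1000 × 9.81 × 170.66 = 1674175 Pa ≈ 1670 kPa.

P ≈ 1670 kPa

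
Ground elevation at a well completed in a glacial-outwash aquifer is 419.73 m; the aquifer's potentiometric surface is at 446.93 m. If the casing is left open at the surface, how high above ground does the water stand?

≈ 27.20 m above ground

Water rises to the potentiometric surface, so the rise above ground = 446.93 − 419.73 = 27.20 m.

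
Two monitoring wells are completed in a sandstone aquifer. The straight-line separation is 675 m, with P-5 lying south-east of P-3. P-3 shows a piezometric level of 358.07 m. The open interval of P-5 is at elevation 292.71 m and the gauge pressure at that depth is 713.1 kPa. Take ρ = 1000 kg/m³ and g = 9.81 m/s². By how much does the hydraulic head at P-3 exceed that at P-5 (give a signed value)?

Δh ≈ -7.33 m

Total head at P-3: h = 358.07 m (water level in the piezometer is the total head).
Pressure head at P-5: ψ = P/(ρg) = 713.1×1000 / (1000 × 9.81) = 72.69 m.
Total head at P-5: h = z + ψ = 292.71 + 72.69 = 365.40 m.
Head difference: h(P-3) − h(P-5) = 358.07 − 365.40 = -7.33 m.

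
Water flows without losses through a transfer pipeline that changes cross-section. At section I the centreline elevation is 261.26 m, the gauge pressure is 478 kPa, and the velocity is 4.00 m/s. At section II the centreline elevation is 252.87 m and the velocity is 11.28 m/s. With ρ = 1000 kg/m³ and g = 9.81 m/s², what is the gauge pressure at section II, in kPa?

Pressure head at I: ψ₁ = P₁/(ρg) = 478×1000 / (1000 × 9.81) = 48.73 m.
Velocity heads: v₁²/2g = 4.00²/19.62 = 0.815 m; v₂²/2g = 11.28²/19.62 = 6.485 m.
Total head H = z₁ + ψ₁ + v₁²/2g = 261.26 + 48.73 + 0.815 = 310.81 m.
ψ₂ = H − z₂ − v₂²/2g = 310.81 − 252.87 − 6.485 = 51.45 m.
P₂ = ρgψ₂ = 1000 × 9.81 × 51.45 ≈ 505 kPa.

P₂ ≈ 505 kPa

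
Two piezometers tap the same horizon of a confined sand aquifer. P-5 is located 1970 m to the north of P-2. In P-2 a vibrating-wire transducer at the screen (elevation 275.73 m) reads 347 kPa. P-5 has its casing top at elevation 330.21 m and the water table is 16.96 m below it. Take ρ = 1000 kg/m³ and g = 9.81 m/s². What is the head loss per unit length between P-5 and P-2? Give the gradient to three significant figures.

i ≈ 0.00109 m/m

Pressure head at P-2: ψ = P/(ρg) = 347×1000 / (1000 × 9.81) = 35.37 m.
Total head at P-2: h = z + ψ = 275.73 + 35.37 = 311.10 m.
Total head at P-5: h = 330.21 − 16.96 = 313.25 m.
Head difference: h(P-2) − h(P-5) = 311.10 − 313.25 = -2.15 m.
Hydraulic gradient: i = |Δh| / L = 2.15 / 1970 = 0.00109.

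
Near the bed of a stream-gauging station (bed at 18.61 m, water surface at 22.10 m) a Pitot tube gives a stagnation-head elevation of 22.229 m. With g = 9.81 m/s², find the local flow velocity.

Near the bed, under hydrostatic conditions, the piezometric head (z + ψ) equals the free-surface elevation, 22.10 m.
Velocity head = total − piezometric = 22.229 − 22.10 = 0.129 m.
v = √(2g·h_v) = √(2 × 9.81 × 0.129) = 1.59 m/s.

v ≈ 1.59 m/s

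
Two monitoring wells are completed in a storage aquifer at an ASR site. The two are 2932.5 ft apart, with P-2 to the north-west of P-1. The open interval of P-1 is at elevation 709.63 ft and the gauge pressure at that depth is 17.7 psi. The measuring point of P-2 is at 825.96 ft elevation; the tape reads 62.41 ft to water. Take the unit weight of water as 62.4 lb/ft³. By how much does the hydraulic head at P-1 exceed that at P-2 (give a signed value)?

Pressure head at P-1: ψ = 144·P/γ = 144 × 17.7 / 62.4 = 40.85 ft.
Total head at P-1: h = z + ψ = 709.63 + 40.85 = 750.48 ft.
Total head at P-2: h = 825.96 − 62.41 = 763.55 ft.
Head difference: h(P-1) − h(P-2) = 750.48 − 763.55 = -13.07 ft.

Δh ≈ -13.07 ft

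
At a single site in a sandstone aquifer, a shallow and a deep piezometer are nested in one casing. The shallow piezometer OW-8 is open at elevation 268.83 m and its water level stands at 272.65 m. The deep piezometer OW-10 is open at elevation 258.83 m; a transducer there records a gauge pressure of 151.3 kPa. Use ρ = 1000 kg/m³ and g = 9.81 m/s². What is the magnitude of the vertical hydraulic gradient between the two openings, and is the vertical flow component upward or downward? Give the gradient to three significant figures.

Total head at OW-8: h = 272.65 m (water level in the standpipe).
Pressure head at OW-10: ψ = P/(ρg) = 151.3×1000 / (1000 × 9.81) = 15.42 m.
Total head at OW-10: h = z + ψ = 258.83 + 15.42 = 274.25 m.
Δh = h(OW-8) − h(OW-10) = 272.65 − 274.25 = -1.60 m.
Vertical separation Δz = 268.83 − 258.83 = 10.00 m.
|i_v| = |Δh| / Δz = 1.60 / 10.00 = 0.160.
Head is higher in the deep piezometer, so vertical flow is upward (discharge condition).

|i_v| ≈ 0.160; vertical flow is upward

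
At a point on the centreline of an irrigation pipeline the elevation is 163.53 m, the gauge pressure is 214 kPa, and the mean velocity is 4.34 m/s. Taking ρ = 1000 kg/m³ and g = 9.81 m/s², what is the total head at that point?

Pressure head ψ = P/(ρg) = 214×1000 / (1000 × 9.81) = 21.81 m.
Velocity head = v²/(2g) = 4.34² / (2 × 9.81) = 0.960 m.
h = z + ψ + v²/(2g) = 163.53 + 21.81 + 0.960 = 186.30 m.

h ≈ 186.30 m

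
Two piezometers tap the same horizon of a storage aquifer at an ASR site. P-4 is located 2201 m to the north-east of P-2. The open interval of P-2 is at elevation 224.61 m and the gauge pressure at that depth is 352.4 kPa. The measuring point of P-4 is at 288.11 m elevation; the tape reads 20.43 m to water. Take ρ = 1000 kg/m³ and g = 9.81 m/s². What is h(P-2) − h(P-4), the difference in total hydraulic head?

Pressure head at P-2: ψ = P/(ρg) = 352.4×1000 / (1000 × 9.81) = 35.92 m.
Total head at P-2: h = z + ψ = 224.61 + 35.92 = 260.53 m.
Total head at P-4: h = 288.11 − 20.43 = 267.68 m.
Head difference: h(P-2) − h(P-4) = 260.53 − 267.68 = -7.15 m.

Δh ≈ -7.15 m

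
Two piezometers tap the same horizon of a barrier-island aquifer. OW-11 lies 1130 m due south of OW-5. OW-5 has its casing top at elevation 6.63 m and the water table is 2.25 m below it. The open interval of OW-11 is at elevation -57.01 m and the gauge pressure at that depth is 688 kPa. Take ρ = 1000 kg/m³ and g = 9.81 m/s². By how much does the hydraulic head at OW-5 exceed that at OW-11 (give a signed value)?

Δh ≈ -8.74 m

Total head at OW-5: h = 6.63 − 2.25 = 4.38 m.
Pressure head at OW-11: ψ = P/(ρg) = 688×1000 / (1000 × 9.81) = 70.13 m.
Total head at OW-11: h = z + ψ = -57.01 + 70.13 = 13.12 m.
Head difference: h(OW-5) − h(OW-11) = 4.38 − 13.12 = -8.74 m.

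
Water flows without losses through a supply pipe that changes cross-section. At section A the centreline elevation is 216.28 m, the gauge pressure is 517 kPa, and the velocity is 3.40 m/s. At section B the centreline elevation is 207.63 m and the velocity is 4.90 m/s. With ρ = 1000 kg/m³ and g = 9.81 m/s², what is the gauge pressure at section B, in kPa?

P₂ ≈ 596 kPa

Pressure head at A: ψ₁ = P₁/(ρg) = 517×1000 / (1000 × 9.81) = 52.70 m.
Velocity heads: v₁²/2g = 3.40²/19.62 = 0.589 m; v₂²/2g = 4.90²/19.62 = 1.224 m.
Total head H = z₁ + ψ₁ + v₁²/2g = 216.28 + 52.70 + 0.589 = 269.57 m.
ψ₂ = H − z₂ − v₂²/2g = 269.57 − 207.63 − 1.224 = 60.72 m.
P₂ = ρgψ₂ = 1000 × 9.81 × 60.72 ≈ 596 kPa.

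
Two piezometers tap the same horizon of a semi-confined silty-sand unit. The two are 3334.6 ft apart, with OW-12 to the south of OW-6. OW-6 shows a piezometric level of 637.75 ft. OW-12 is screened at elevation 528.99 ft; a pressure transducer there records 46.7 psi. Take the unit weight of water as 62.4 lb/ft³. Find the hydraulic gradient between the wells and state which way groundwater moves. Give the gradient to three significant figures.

Total head at OW-6: h = 637.75 ft (water level in the piezometer is the total head).
Pressure head at OW-12: ψ = 144·P/γ = 144 × 46.7 / 62.4 = 107.77 ft.
Total head at OW-12: h = z + ψ = 528.99 + 107.77 = 636.76 ft.
Head difference: h(OW-6) − h(OW-12) = 637.75 − 636.76 = 0.99 ft.
Hydraulic gradient: i = |Δh| / L = 0.99 / 3334.6 = 0.000297.
Flow is from higher to lower head: from OW-6 toward OW-12, i.e. toward the south.

i ≈ 0.000297; groundwater flows toward the south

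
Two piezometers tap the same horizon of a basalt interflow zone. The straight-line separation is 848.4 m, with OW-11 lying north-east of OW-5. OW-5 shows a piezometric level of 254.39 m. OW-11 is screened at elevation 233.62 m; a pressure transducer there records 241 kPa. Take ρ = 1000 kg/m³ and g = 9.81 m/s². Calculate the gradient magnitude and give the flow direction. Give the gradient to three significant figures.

Total head at OW-5: h = 254.39 m (water level in the piezometer is the total head).
Pressure head at OW-11: ψ = P/(ρg) = 241×1000 / (1000 × 9.81) = 24.57 m.
Total head at OW-11: h = z + ψ = 233.62 + 24.57 = 258.19 m.
Head difference: h(OW-5) − h(OW-11) = 254.39 − 258.19 = -3.80 m.
Hydraulic gradient: i = |Δh| / L = 3.80 / 848.4 = 0.00448.
Flow is from higher to lower head: from OW-11 toward OW-5, i.e. toward the south-west.

i ≈ 0.00448; groundwater flows toward the south-west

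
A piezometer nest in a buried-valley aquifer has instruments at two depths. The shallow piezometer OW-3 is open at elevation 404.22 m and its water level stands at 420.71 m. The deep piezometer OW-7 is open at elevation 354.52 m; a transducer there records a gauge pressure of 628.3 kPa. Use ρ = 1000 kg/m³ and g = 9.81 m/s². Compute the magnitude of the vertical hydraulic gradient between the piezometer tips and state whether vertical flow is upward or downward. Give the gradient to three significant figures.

Total head at OW-3: h = 420.71 m (water level in the standpipe).
Pressure head at OW-7: ψ = P/(ρg) = 628.3×1000 / (1000 × 9.81) = 64.05 m.
Total head at OW-7: h = z + ψ = 354.52 + 64.05 = 418.57 m.
Δh = h(OW-3) − h(OW-7) = 420.71 − 418.57 = 2.14 m.
Vertical separation Δz = 404.22 − 354.52 = 49.70 m.
|i_v| = |Δh| / Δz = 2.14 / 49.70 = 0.0431.
Head is higher in the shallow piezometer, so vertical flow is downward (recharge condition).

|i_v| ≈ 0.0431; vertical flow is downward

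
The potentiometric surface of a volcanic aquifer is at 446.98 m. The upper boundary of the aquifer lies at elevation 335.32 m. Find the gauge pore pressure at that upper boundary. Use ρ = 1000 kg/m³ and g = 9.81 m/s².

Pressure head at the aquifer top: ψ = h − z = 446.98 − 335.32 = 111.66 m.
P = ρgψ = 1000 × 9.81 × 111.66 = 1095385 Pa ≈ 1100 kPa.

P ≈ 1100 kPa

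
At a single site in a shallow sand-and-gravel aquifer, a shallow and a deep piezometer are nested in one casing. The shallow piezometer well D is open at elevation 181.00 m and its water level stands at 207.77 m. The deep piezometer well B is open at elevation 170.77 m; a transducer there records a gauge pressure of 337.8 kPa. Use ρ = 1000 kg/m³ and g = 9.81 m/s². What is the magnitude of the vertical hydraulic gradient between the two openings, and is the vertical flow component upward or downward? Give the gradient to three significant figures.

Total head at well D: h = 207.77 m (water level in the standpipe).
Pressure head at well B: ψ = P/(ρg) = 337.8×1000 / (1000 × 9.81) = 34.43 m.
Total head at well B: h = z + ψ = 170.77 + 34.43 = 205.20 m.
Δh = h(well D) − h(well B) = 207.77 − 205.20 = 2.57 m.
Vertical separation Δz = 181.00 − 170.77 = 10.23 m.
|i_v| = |Δh| / Δz = 2.57 / 10.23 = 0.251.
Head is higher in the shallow piezometer, so vertical flow is downward (recharge condition).

|i_v| ≈ 0.251; vertical flow is downward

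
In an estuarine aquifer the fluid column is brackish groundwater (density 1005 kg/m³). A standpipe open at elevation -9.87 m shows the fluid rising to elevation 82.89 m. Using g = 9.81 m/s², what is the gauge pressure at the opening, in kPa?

Pressure head ψ = h − z = 82.89 − (-9.87) = 92.76 m.
P = ρgψ = 1005 × 9.81 × 92.76 = 914525 Pa ≈ 915 kPa.

P ≈ 915 kPa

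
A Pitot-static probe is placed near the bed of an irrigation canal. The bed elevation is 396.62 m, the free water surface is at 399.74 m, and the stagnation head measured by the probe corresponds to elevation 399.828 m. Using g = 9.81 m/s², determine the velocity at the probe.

Near the bed, under hydrostatic conditions, the piezometric head (z + ψ) equals the free-surface elevation, 399.74 m.
Velocity head = total − piezometric = 399.828 − 399.74 = 0.088 m.
v = √(2g·h_v) = √(2 × 9.81 × 0.088) = 1.31 m/s.

v ≈ 1.31 m/s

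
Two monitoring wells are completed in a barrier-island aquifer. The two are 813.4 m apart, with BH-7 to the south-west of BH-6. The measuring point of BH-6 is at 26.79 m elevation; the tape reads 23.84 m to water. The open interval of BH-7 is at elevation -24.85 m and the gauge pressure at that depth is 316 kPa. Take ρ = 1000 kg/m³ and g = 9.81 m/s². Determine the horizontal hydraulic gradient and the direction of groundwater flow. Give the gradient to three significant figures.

Total head at BH-6: h = 26.79 − 23.84 = 2.95 m.
Pressure head at BH-7: ψ = P/(ρg) = 316×1000 / (1000 × 9.81) = 32.21 m.
Total head at BH-7: h = z + ψ = -24.85 + 32.21 = 7.36 m.
Head difference: h(BH-6) − h(BH-7) = 2.95 − 7.36 = -4.41 m.
Hydraulic gradient: i = |Δh| / L = 4.41 / 813.4 = 0.00542.
Flow is from higher to lower head: from BH-7 toward BH-6, i.e. toward the north-east.

i ≈ 0.00542; groundwater flows toward the north-east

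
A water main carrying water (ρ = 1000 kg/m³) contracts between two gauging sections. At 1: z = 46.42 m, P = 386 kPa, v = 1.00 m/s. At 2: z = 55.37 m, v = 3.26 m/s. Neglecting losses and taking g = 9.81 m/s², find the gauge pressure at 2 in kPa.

P₂ ≈ 293 kPa

Pressure head at 1: ψ₁ = P₁/(ρg) = 386×1000 / (1000 × 9.81) = 39.35 m.
Velocity heads: v₁²/2g = 1.00²/19.62 = 0.051 m; v₂²/2g = 3.26²/19.62 = 0.542 m.
Total head H = z₁ + ψ₁ + v₁²/2g = 46.42 + 39.35 + 0.051 = 85.82 m.
ψ₂ = H − z₂ − v₂²/2g = 85.82 − 55.37 − 0.542 = 29.91 m.
P₂ = ρgψ₂ = 1000 × 9.81 × 29.91 ≈ 293 kPa.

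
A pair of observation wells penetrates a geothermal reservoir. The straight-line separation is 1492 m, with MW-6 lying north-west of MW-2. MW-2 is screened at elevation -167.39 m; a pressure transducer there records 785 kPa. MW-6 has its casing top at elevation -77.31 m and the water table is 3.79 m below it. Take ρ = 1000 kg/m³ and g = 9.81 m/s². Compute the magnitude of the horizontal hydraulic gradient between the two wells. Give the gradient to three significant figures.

i ≈ 0.00420

Pressure head at MW-2: ψ = P/(ρg) = 785×1000 / (1000 × 9.81) = 80.02 m.
Total head at MW-2: h = z + ψ = -167.39 + 80.02 = -87.37 m.
Total head at MW-6: h = -77.31 − 3.79 = -81.10 m.
Head difference: h(MW-2) − h(MW-6) = -87.37 − (-81.10) = -6.27 m.
Hydraulic gradient: i = |Δh| / L = 6.27 / 1492 = 0.00420.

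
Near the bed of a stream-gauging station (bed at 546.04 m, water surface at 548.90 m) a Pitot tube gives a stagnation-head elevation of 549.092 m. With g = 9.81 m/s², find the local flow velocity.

Near the bed, under hydrostatic conditions, the piezometric head (z + ψ) equals the free-surface elevation, 548.90 m.
Velocity head = total − piezometric = 549.092 − 548.90 = 0.192 m.
v = √(2g·h_v) = √(2 × 9.81 × 0.192) = 1.94 m/s.

v ≈ 1.94 m/s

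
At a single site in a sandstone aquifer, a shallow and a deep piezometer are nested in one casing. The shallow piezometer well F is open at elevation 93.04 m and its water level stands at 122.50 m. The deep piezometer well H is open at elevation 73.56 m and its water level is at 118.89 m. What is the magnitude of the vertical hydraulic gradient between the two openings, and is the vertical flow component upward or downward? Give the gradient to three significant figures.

|i_v| ≈ 0.185; vertical flow is downward

Total head at well F: h = 122.50 m (water level in the standpipe).
Total head at well H: h = 118.89 m.
Δh = h(well F) − h(well H) = 122.50 − 118.89 = 3.61 m.
Vertical separation Δz = 93.04 − 73.56 = 19.48 m.
|i_v| = |Δh| / Δz = 3.61 / 19.48 = 0.185.
Head is higher in the shallow piezometer, so vertical flow is downward (recharge condition).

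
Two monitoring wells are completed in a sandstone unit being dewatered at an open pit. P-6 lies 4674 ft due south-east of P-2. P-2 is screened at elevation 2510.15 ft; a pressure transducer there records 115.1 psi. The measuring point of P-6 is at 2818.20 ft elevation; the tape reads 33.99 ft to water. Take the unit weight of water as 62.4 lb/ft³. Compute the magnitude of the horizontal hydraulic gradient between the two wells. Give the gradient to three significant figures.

i ≈ 0.00181

Pressure head at P-2: ψ = 144·P/γ = 144 × 115.1 / 62.4 = 265.62 ft.
Total head at P-2: h = z + ψ = 2510.15 + 265.62 = 2775.77 ft.
Total head at P-6: h = 2818.20 − 33.99 = 2784.21 ft.
Head difference: h(P-2) − h(P-6) = 2775.77 − 2784.21 = -8.44 ft.
Hydraulic gradient: i = |Δh| / L = 8.44 / 4674 = 0.00181.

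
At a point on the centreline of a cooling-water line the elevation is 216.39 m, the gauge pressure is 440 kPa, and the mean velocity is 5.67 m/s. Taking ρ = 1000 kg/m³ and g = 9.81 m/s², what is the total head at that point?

Pressure head ψ = P/(ρg) = 440×1000 / (1000 × 9.81) = 44.85 m.
Velocity head = v²/(2g) = 5.67² / (2 × 9.81) = 1.639 m.
h = z + ψ + v²/(2g) = 216.39 + 44.85 + 1.639 = 262.88 m.

h ≈ 262.88 m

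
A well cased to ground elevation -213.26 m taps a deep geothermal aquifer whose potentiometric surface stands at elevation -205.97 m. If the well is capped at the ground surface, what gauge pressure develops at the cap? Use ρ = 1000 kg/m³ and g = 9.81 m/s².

Head above the cap: Δh = -205.97 − (-213.26) = 7.29 m.
P = ρgΔh = 1000 × 9.81 × 7.29 = 71515 Pa ≈ 71.5 kPa.

P ≈ 71.5 kPa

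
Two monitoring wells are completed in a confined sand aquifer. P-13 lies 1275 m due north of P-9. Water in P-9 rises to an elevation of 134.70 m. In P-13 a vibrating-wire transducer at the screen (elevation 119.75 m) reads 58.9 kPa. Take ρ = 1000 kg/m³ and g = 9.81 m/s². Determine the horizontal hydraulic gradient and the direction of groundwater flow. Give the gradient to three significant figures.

Total head at P-9: h = 134.70 m (water level in the piezometer is the total head).
Pressure head at P-13: ψ = P/(ρg) = 58.9×1000 / (1000 × 9.81) = 6.00 m.
Total head at P-13: h = z + ψ = 119.75 + 6.00 = 125.75 m.
Head difference: h(P-9) − h(P-13) = 134.70 − 125.75 = 8.95 m.
Hydraulic gradient: i = |Δh| / L = 8.95 / 1275 = 0.00702.
Flow is from higher to lower head: from P-9 toward P-13, i.e. toward the north.

i ≈ 0.00702; groundwater flows toward the north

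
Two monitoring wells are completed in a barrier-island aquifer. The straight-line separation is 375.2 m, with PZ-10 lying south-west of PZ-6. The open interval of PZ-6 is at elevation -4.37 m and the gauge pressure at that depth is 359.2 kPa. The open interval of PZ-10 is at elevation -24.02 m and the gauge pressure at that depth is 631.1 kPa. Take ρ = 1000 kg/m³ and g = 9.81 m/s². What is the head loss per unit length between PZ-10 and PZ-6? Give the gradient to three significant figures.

i ≈ 0.0215 m/m

Pressure head at PZ-6: ψ = P/(ρg) = 359.2×1000 / (1000 × 9.81) = 36.62 m.
Total head at PZ-6: h = z + ψ = -4.37 + 36.62 = 32.25 m.
Pressure head at PZ-10: ψ = P/(ρg) = 631.1×1000 / (1000 × 9.81) = 64.33 m.
Total head at PZ-10: h = z + ψ = -24.02 + 64.33 = 40.31 m.
Head difference: h(PZ-6) − h(PZ-10) = 32.25 − 40.31 = -8.06 m.
Hydraulic gradient: i = |Δh| / L = 8.06 / 375.2 = 0.0215.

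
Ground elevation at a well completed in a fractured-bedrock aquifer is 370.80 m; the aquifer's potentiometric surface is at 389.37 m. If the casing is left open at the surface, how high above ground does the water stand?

Water rises to the potentiometric surface, so the rise above ground = 389.37 − 370.80 = 18.57 m.

≈ 18.57 m above ground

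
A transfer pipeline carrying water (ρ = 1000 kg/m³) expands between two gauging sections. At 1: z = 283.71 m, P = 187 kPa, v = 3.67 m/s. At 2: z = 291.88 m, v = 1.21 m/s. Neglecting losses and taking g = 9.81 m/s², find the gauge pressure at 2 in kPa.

P₂ ≈ 113 kPa

Pressure head at 1: ψ₁ = P₁/(ρg) = 187×1000 / (1000 × 9.81) = 19.06 m.
Velocity heads: v₁²/2g = 3.67²/19.62 = 0.686 m; v₂²/2g = 1.21²/19.62 = 0.075 m.
Total head H = z₁ + ψ₁ + v₁²/2g = 283.71 + 19.06 + 0.686 = 303.46 m.
ψ₂ = H − z₂ − v₂²/2g = 303.46 − 291.88 − 0.075 = 11.50 m.
P₂ = ρgψ₂ = 1000 × 9.81 × 11.50 ≈ 113 kPa.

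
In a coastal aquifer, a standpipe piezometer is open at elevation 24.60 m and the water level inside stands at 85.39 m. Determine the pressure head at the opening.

ψ ≈ 60.79 m

Total head h = 85.39 m (the water-surface elevation in the piezometer).
Pressure head ψ = h − z = 85.39 − 24.60 = 60.79 m.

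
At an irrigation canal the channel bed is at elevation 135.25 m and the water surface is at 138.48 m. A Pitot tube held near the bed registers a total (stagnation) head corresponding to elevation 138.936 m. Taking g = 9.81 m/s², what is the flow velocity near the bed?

v ≈ 2.99 m/s

Near the bed, under hydrostatic conditions, the piezometric head (z + ψ) equals the free-surface elevation, 138.48 m.
Velocity head = total − piezometric = 138.936 − 138.48 = 0.456 m.
v = √(2g·h_v) = √(2 × 9.81 × 0.456) = 2.99 m/s.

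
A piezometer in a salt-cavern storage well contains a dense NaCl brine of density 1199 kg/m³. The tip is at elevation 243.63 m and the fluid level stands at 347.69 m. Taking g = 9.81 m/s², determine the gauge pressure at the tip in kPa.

Pressure head ψ = h − z = 347.69 − 243.63 = 104.06 m.
P = ρgψ = 1199 × 9.81 × 104.06 = 1223973 Pa ≈ 1220 kPa.

P ≈ 1220 kPa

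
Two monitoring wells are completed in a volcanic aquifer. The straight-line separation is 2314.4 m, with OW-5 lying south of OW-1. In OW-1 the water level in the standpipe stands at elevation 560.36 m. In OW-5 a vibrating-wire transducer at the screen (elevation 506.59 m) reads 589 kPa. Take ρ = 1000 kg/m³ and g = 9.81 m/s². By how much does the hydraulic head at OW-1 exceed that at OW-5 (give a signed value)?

Total head at OW-1: h = 560.36 m (water level in the piezometer is the total head).
Pressure head at OW-5: ψ = P/(ρg) = 589×1000 / (1000 × 9.81) = 60.04 m.
Total head at OW-5: h = z + ψ = 506.59 + 60.04 = 566.63 m.
Head difference: h(OW-1) − h(OW-5) = 560.36 − 566.63 = -6.27 m.

Δh ≈ -6.27 m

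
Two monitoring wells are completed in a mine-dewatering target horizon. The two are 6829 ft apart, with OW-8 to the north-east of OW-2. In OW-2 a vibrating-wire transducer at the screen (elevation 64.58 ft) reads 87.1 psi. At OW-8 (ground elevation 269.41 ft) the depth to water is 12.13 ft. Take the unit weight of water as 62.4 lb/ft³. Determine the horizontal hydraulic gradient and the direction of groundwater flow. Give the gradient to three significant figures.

Pressure head at OW-2: ψ = 144·P/γ = 144 × 87.1 / 62.4 = 201.00 ft.
Total head at OW-2: h = z + ψ = 64.58 + 201.00 = 265.58 ft.
Total head at OW-8: h = 269.41 − 12.13 = 257.28 ft.
Head difference: h(OW-2) − h(OW-8) = 265.58 − 257.28 = 8.30 ft.
Hydraulic gradient: i = |Δh| / L = 8.30 / 6829 = 0.00122.
Flow is from higher to lower head: from OW-2 toward OW-8, i.e. toward the north-east.

i ≈ 0.00122; groundwater flows toward the north-east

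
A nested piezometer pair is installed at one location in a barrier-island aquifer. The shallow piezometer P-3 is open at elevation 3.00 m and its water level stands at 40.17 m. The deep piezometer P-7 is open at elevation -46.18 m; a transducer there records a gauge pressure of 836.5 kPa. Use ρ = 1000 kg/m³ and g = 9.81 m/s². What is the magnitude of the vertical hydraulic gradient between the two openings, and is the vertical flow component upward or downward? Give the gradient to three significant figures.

|i_v| ≈ 0.0220; vertical flow is downward

Total head at P-3: h = 40.17 m (water level in the standpipe).
Pressure head at P-7: ψ = P/(ρg) = 836.5×1000 / (1000 × 9.81) = 85.27 m.
Total head at P-7: h = z + ψ = -46.18 + 85.27 = 39.09 m.
Δh = h(P-3) − h(P-7) = 40.17 − 39.09 = 1.08 m.
Vertical separation Δz = 3.00 − (-46.18) = 49.18 m.
|i_v| = |Δh| / Δz = 1.08 / 49.18 = 0.0220.
Head is higher in the shallow piezometer, so vertical flow is downward (recharge condition).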